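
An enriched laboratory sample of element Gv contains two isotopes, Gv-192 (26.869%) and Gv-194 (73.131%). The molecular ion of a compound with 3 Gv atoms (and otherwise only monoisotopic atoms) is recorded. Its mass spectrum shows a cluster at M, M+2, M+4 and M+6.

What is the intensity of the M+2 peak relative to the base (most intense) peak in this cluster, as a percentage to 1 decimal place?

(0.26869 + 0.73131)^3 gives M 0.0194, M+2 0.1584, M+4 0.4311, M+6 0.3911; the largest is M+4.
P(M+4) = C(3,2) × 0.26869^1 × 0.73131^2 = 3 × 0.26869 × 0.53481432 = 0.431098 (base)
P(M+2) = C(3,1) × 0.26869^2 × 0.73131^1 = 3 × 0.07219432 × 0.73131 = 0.158389
Relative intensity = 0.158389 / 0.431098 × 100 = 36.7

36.7%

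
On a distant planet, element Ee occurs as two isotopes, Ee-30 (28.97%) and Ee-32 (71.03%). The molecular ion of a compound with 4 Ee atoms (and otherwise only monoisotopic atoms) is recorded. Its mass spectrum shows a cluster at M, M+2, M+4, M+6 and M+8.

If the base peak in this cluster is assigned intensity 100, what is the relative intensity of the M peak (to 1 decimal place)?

Binomial terms of (0.2897 + 0.7103)^4: M 0.0070, M+2 0.0691, M+4 0.2541, M+6 0.4153, M+8 0.2545 → M+6 is the base peak.
P(M+6) = C(4,3) × 0.2897^1 × 0.7103^3 = 4 × 0.2897 × 0.35836488 = 0.415273 (base)
P(M) = C(4,0) × 0.2897^4 × 0.7103^0 = 1 × 0.00704359 × 1.0000 = 0.007044
Relative intensity = 0.007044 / 0.415273 × 100 = 1.7

1.7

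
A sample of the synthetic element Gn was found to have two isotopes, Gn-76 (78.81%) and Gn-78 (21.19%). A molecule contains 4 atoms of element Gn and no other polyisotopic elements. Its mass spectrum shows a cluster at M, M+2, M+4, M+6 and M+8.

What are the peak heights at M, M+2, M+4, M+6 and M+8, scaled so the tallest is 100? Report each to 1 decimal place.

93.0 : 100.0 : 40.3 : 7.2 : 0.5

Each Gn atom is independently Gn-76 (p = 0.7881) or Gn-78 (q = 0.2119); the cluster is the binomial expansion (p + q)^4.
P(M) = 0.7881^4 = 0.385767
P(M+2) = 4 × 0.7881^3 × 0.2119^1 = 0.414892
P(M+4) = 6 × 0.7881^2 × 0.2119^2 = 0.167331
P(M+6) = 4 × 0.7881^1 × 0.2119^3 = 0.029994
P(M+8) = 0.2119^4 = 0.002016
The M+2 peak is largest (0.414892); scaling to 100 gives 93.0 : 100.0 : 40.3 : 7.2 : 0.5.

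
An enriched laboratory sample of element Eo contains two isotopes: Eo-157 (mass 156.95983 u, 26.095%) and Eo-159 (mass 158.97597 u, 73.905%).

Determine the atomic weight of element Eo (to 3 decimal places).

158.450 u

The abundance-weighted mean is 0.26095 × 156.95983 + 0.73905 × 158.97597
= 40.958668 + 117.491191 = 158.449859 u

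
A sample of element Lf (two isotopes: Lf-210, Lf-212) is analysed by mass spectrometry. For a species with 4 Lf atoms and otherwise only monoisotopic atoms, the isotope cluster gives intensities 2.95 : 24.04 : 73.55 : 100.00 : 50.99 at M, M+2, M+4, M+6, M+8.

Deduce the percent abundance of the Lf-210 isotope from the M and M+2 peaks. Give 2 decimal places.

32.92%

Write p for the Lf-210 fraction. I(M+2)/I(M) = [C(4,1)·p^3·(1−p)] / p^4 = 4·(1−p)/p = 24.04/2.95 = 8.1492
(1−p)/p = 8.1492/4 = 2.0373  ⇒  p = 1/(1 + 2.0373) = 0.3292
Lf-210: 32.92%, Lf-212: 67.08%.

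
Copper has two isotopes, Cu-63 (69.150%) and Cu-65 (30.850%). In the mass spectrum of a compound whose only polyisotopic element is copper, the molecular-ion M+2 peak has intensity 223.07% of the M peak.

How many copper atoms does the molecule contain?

5

With n Cu atoms, P(M+2)/P(M) = C(n,1)·p^(n−1)q / p^n = n·q/p = n · 0.30850/0.69150.
n = 2.2307 × 0.69150/0.30850 = 5.00 ≈ 5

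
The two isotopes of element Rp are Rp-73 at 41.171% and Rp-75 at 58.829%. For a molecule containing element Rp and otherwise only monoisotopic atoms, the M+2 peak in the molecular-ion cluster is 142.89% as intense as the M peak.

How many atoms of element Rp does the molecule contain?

1

The M+2/M ratio from n Rp atoms is n · q/p = n · 0.58829/0.41171.
n = 1.4289 × 0.41171/0.58829 = 1.00 ≈ 1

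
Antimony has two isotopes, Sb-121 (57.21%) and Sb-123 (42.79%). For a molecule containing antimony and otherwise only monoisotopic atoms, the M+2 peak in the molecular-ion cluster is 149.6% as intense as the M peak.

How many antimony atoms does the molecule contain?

The M+2/M ratio from n Sb atoms is n · q/p = n · 0.4279/0.5721.
n = 1.496 × 0.5721/0.4279 = 2.00 ≈ 2

2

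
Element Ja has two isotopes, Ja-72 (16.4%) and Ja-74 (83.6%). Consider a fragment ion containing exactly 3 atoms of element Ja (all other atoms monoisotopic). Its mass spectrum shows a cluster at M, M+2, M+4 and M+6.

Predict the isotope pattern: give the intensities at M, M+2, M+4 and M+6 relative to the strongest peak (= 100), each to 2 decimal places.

Each Ja atom is independently Ja-72 (p = 0.164) or Ja-74 (q = 0.836); the cluster is the binomial expansion (p + q)^3.
P(M) = 0.164^3 = 0.004411
P(M+2) = 3 × 0.164^2 × 0.836^1 = 0.067455
P(M+4) = 3 × 0.164^1 × 0.836^2 = 0.343857
P(M+6) = 0.836^3 = 0.584277
The M+6 peak is largest (0.584277); scaling to 100 gives 0.75 : 11.55 : 58.85 : 100.00.

0.75 : 11.55 : 58.85 : 100.00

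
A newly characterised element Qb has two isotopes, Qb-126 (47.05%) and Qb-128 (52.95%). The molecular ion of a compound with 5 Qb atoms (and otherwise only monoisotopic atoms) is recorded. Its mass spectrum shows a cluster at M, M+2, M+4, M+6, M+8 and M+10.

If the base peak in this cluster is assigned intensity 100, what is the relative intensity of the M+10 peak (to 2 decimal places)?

12.67

Binomial terms of (0.4705 + 0.5295)^5: M 0.0231, M+2 0.1297, M+4 0.2920, M+6 0.3286, M+8 0.1849, M+10 0.0416 → M+6 is the base peak.
P(M+6) = C(5,3) × 0.4705^2 × 0.5295^3 = 10 × 0.22137025 × 0.14845605 = 0.328638 (base)
P(M+10) = C(5,5) × 0.4705^0 × 0.5295^5 = 1 × 1.0000 × 0.04162266 = 0.041623
Relative intensity = 0.041623 / 0.328638 × 100 = 12.67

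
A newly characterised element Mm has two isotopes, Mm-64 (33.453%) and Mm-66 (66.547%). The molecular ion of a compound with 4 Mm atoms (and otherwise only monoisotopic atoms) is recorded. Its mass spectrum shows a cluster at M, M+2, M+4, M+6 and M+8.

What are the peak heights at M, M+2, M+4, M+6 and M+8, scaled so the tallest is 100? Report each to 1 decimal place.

3.2 : 25.3 : 75.4 : 100.0 : 49.7

Each Mm atom is independently Mm-64 (p = 0.33453) or Mm-66 (q = 0.66547); the cluster is the binomial expansion (p + q)^4.
P(M) = 0.33453^4 = 0.012524
P(M+2) = 4 × 0.33453^3 × 0.66547^1 = 0.099654
P(M+4) = 6 × 0.33453^2 × 0.66547^2 = 0.297357
P(M+6) = 4 × 0.33453^1 × 0.66547^3 = 0.394349
P(M+8) = 0.66547^4 = 0.196116
The M+6 peak is largest (0.394349); scaling to 100 gives 3.2 : 25.3 : 75.4 : 100.0 : 49.7.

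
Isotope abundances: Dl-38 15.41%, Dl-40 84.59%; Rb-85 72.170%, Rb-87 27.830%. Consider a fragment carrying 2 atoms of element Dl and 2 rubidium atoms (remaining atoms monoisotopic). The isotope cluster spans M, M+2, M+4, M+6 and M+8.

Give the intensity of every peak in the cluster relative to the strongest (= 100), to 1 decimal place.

Element Dl pattern (n=2): 0.02374681 : 0.26070638 : 0.71554681
Rubidium pattern (n=2): 0.52085089 : 0.40169822 : 0.07745089
Convolve the two distributions (both contribute in 2-u steps):
  M: 0.02374681×0.52085089 = 0.012369
  M+2: 0.02374681×0.40169822 + 0.26070638×0.52085089 = 0.145328
  M+4: 0.02374681×0.07745089 + 0.26070638×0.40169822 + 0.71554681×0.52085089 = 0.479258
  M+6: 0.26070638×0.07745089 + 0.71554681×0.40169822 = 0.307626
  M+8: 0.71554681×0.07745089 = 0.055420
Scale to base peak (0.479258) = 100: 2.6 : 30.3 : 100.0 : 64.2 : 11.6

2.6 : 30.3 : 100.0 : 64.2 : 11.6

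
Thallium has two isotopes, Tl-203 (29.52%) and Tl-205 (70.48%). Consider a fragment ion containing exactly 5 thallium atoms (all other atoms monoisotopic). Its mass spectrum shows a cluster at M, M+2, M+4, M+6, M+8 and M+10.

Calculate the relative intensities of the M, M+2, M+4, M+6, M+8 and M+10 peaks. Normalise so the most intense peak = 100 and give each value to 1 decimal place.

Expanding (0.2952 + 0.7048)^5:
P(M) = 0.2952^5 = 0.002242
P(M+2) = 5 × 0.2952^4 × 0.7048^1 = 0.026761
P(M+4) = 10 × 0.2952^3 × 0.7048^2 = 0.127785
P(M+6) = 10 × 0.2952^2 × 0.7048^3 = 0.305092
P(M+8) = 5 × 0.2952^1 × 0.7048^4 = 0.364208
P(M+10) = 0.7048^5 = 0.173912
The M+8 peak is largest (0.364208); scaling to 100 gives 0.6 : 7.3 : 35.1 : 83.8 : 100.0 : 47.8.

0.6 : 7.3 : 35.1 : 83.8 : 100.0 : 47.8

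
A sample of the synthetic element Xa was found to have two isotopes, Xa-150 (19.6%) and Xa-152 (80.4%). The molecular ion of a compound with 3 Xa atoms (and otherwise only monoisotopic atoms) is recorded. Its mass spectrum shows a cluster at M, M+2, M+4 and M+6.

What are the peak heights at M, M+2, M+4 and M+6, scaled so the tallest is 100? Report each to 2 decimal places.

Expanding (0.196 + 0.804)^3:
P(M) = 0.196^3 = 0.007530
P(M+2) = 3 × 0.196^2 × 0.804^1 = 0.092659
P(M+4) = 3 × 0.196^1 × 0.804^2 = 0.380093
P(M+6) = 0.804^3 = 0.519718
The M+6 peak is largest (0.519718); scaling to 100 gives 1.45 : 17.83 : 73.13 : 100.00.

1.45 : 17.83 : 73.13 : 100.00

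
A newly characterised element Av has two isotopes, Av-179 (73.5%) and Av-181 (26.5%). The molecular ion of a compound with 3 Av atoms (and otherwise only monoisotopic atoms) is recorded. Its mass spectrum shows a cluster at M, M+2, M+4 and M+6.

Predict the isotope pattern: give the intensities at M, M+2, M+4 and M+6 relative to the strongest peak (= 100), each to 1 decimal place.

Expanding (0.735 + 0.265)^3:
P(M) = 0.735^3 = 0.397065
P(M+2) = 3 × 0.735^2 × 0.265^1 = 0.429479
P(M+4) = 3 × 0.735^1 × 0.265^2 = 0.154846
P(M+6) = 0.265^3 = 0.018610
The M+2 peak is largest (0.429479); scaling to 100 gives 92.5 : 100.0 : 36.1 : 4.3.

92.5 : 100.0 : 36.1 : 4.3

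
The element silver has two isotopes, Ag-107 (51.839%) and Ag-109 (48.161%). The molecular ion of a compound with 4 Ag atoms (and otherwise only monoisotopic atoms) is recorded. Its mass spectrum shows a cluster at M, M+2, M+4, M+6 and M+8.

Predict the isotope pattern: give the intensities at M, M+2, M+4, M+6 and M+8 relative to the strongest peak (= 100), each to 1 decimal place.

The 4 Ag atoms are independent, so intensities follow the terms of (0.51839 + 0.48161)^4.
P(M) = 0.51839^4 = 0.072215
P(M+2) = 4 × 0.51839^3 × 0.48161^1 = 0.268365
P(M+4) = 6 × 0.51839^2 × 0.48161^2 = 0.373986
P(M+6) = 4 × 0.51839^1 × 0.48161^3 = 0.231634
P(M+8) = 0.48161^4 = 0.053800
The M+4 peak is largest (0.373986); scaling to 100 gives 19.3 : 71.8 : 100.0 : 61.9 : 14.4.

19.3 : 71.8 : 100.0 : 61.9 : 14.4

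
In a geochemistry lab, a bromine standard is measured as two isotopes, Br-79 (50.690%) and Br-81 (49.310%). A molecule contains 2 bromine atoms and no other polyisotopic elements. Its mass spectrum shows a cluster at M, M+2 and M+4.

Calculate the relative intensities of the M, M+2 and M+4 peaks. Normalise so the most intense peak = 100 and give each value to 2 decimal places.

51.40 : 100.00 : 48.64

Expanding (0.50690 + 0.49310)^2:
P(M) = 0.50690^2 = 0.256948
P(M+2) = 2 × 0.50690^1 × 0.49310^1 = 0.499905
P(M+4) = 0.49310^2 = 0.243148
The M+2 peak is largest (0.499905); scaling to 100 gives 51.40 : 100.00 : 48.64.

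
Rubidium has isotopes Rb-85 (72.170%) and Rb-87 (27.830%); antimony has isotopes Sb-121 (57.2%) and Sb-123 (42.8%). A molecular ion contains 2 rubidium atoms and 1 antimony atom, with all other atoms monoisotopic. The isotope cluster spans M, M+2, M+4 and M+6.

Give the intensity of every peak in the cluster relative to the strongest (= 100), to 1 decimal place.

Rubidium pattern (n=2): 0.52085089 : 0.40169822 : 0.07745089
Antimony pattern (n=1): 0.5720 : 0.4280
Convolve the two distributions (both contribute in 2-u steps):
  M: 0.52085089×0.5720 = 0.297927
  M+2: 0.52085089×0.4280 + 0.40169822×0.5720 = 0.452696
  M+4: 0.40169822×0.4280 + 0.07745089×0.5720 = 0.216229
  M+6: 0.07745089×0.4280 = 0.033149
Scale to base peak (0.452696) = 100: 65.8 : 100.0 : 47.8 : 7.3

65.8 : 100.0 : 47.8 : 7.3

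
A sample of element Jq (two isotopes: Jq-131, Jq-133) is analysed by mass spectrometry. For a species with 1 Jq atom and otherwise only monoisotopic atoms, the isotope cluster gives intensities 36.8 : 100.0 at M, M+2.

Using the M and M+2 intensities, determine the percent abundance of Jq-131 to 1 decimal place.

Write p for the Jq-131 fraction. I(M+2)/I(M) = [C(1,1)·p^0·(1−p)] / p^1 = 1·(1−p)/p = 100.0/36.8 = 2.7174
(1−p)/p = 2.7174/1 = 2.7174  ⇒  p = 1/(1 + 2.7174) = 0.2690
Jq-131: 26.9%, Jq-133: 73.1%.

26.9%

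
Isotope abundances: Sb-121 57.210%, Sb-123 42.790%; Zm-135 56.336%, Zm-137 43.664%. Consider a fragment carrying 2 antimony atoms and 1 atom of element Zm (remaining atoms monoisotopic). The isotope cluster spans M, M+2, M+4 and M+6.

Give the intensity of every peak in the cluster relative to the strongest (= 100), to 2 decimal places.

Antimony pattern (n=2): 0.32729841 : 0.48960318 : 0.18309841
Element Zm pattern (n=1): 0.56336 : 0.43664
Convolve the two distributions (both contribute in 2-u steps):
  M: 0.32729841×0.56336 = 0.184387
  M+2: 0.32729841×0.43664 + 0.48960318×0.56336 = 0.418734
  M+4: 0.48960318×0.43664 + 0.18309841×0.56336 = 0.316931
  M+6: 0.18309841×0.43664 = 0.079948
Scale to base peak (0.418734) = 100: 44.03 : 100.00 : 75.69 : 19.09

44.03 : 100.00 : 75.69 : 19.09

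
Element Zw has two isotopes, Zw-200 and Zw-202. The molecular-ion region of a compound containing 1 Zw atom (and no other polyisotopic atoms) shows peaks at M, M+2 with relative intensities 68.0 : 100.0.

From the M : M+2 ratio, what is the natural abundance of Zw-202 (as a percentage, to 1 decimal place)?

59.5%

If p is the fraction of Zw that is Zw-200, then I(M+2)/I(M) = [C(1,1)·p^0·(1−p)] / p^1 = 1·(1−p)/p = 100.0/68.0 = 1.4706
(1−p)/p = 1.4706/1 = 1.4706  ⇒  p = 1/(1 + 1.4706) = 0.4048
Zw-200: 40.5%, Zw-202: 59.5%.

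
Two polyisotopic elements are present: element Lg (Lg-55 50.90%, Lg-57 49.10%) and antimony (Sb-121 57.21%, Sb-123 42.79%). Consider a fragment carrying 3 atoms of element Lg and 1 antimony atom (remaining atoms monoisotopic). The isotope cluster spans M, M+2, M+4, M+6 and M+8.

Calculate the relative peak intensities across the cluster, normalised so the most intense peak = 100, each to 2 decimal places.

20.18 : 73.48 : 100.00 : 60.24 : 13.55

Element Lg pattern (n=3): 0.13187223 : 0.38162631 : 0.36813069 : 0.11837077
Antimony pattern (n=1): 0.5721 : 0.4279
Convolve the two distributions (both contribute in 2-u steps):
  M: 0.13187223×0.5721 = 0.075444
  M+2: 0.13187223×0.4279 + 0.38162631×0.5721 = 0.274757
  M+4: 0.38162631×0.4279 + 0.36813069×0.5721 = 0.373905
  M+6: 0.36813069×0.4279 + 0.11837077×0.5721 = 0.225243
  M+8: 0.11837077×0.4279 = 0.050651
Scale to base peak (0.373905) = 100: 20.18 : 73.48 : 100.00 : 60.24 : 13.55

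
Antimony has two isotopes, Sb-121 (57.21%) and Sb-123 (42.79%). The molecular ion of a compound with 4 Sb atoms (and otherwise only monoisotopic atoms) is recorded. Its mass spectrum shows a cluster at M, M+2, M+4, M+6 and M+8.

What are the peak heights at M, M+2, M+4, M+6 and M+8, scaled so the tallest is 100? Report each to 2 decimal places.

29.79 : 89.13 : 100.00 : 49.86 : 9.32

Expanding (0.5721 + 0.4279)^4:
P(M) = 0.5721^4 = 0.107124
P(M+2) = 4 × 0.5721^3 × 0.4279^1 = 0.320493
P(M+4) = 6 × 0.5721^2 × 0.4279^2 = 0.359567
P(M+6) = 4 × 0.5721^1 × 0.4279^3 = 0.179291
P(M+8) = 0.4279^4 = 0.033525
The M+4 peak is largest (0.359567); scaling to 100 gives 29.79 : 89.13 : 100.00 : 49.86 : 9.32.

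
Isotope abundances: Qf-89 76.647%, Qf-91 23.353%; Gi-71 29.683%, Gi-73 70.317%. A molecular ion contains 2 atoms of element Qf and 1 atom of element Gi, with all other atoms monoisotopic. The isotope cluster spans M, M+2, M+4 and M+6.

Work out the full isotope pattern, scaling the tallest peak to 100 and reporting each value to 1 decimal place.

Element Qf pattern (n=2): 0.58747626 : 0.35798748 : 0.05453626
Element Gi pattern (n=1): 0.29683 : 0.70317
Convolve the two distributions (both contribute in 2-u steps):
  M: 0.58747626×0.29683 = 0.174381
  M+2: 0.58747626×0.70317 + 0.35798748×0.29683 = 0.519357
  M+4: 0.35798748×0.70317 + 0.05453626×0.29683 = 0.267914
  M+6: 0.05453626×0.70317 = 0.038348
Scale to base peak (0.519357) = 100: 33.6 : 100.0 : 51.6 : 7.4

33.6 : 100.0 : 51.6 : 7.4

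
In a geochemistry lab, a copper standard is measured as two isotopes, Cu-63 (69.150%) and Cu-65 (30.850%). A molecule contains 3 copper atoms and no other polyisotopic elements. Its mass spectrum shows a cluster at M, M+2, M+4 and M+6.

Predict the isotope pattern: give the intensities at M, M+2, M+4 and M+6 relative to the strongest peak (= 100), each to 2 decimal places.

74.72 : 100.00 : 44.61 : 6.63

Expanding (0.69150 + 0.30850)^3:
P(M) = 0.69150^3 = 0.330656
P(M+2) = 3 × 0.69150^2 × 0.30850^1 = 0.442548
P(M+4) = 3 × 0.69150^1 × 0.30850^2 = 0.197435
P(M+6) = 0.30850^3 = 0.029361
The M+2 peak is largest (0.442548); scaling to 100 gives 74.72 : 100.00 : 44.61 : 6.63.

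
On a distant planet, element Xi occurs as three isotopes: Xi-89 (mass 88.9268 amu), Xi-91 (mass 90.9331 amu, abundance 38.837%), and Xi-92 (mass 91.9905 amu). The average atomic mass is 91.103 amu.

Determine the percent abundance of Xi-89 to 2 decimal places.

15.56%

The remaining 61.163% is split between Xi-89 (fraction x) and Xi-92 (fraction 0.61163 − x).
Substituting: 88.9268x + 91.9905(0.61163 − x) = 55.787311953
(88.9268 − 91.9905)x = -0.476837562  ⇒  x = 0.15564, y = 0.45599
Xi-89: 15.56%, Xi-92: 45.60%.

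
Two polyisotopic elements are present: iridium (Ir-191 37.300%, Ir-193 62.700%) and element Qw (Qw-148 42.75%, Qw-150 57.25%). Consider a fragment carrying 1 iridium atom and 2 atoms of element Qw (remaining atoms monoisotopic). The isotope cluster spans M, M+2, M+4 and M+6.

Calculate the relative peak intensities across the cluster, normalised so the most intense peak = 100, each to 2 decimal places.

Iridium pattern (n=1): 0.3730 : 0.6270
Element Qw pattern (n=2): 0.18275625 : 0.4894875 : 0.32775625
Convolve the two distributions (both contribute in 2-u steps):
  M: 0.3730×0.18275625 = 0.068168
  M+2: 0.3730×0.4894875 + 0.6270×0.18275625 = 0.297167
  M+4: 0.3730×0.32775625 + 0.6270×0.4894875 = 0.429162
  M+6: 0.6270×0.32775625 = 0.205503
Scale to base peak (0.429162) = 100: 15.88 : 69.24 : 100.00 : 47.88

15.88 : 69.24 : 100.00 : 47.88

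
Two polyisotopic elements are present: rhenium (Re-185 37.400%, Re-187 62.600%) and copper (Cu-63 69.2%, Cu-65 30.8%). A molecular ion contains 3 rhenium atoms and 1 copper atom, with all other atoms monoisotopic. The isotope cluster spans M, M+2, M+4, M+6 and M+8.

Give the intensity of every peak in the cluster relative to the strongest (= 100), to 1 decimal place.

Rhenium pattern (n=3): 0.05231362 : 0.26268713 : 0.43968487 : 0.24531438
Copper pattern (n=1): 0.6920 : 0.3080
Convolve the two distributions (both contribute in 2-u steps):
  M: 0.05231362×0.6920 = 0.036201
  M+2: 0.05231362×0.3080 + 0.26268713×0.6920 = 0.197892
  M+4: 0.26268713×0.3080 + 0.43968487×0.6920 = 0.385170
  M+6: 0.43968487×0.3080 + 0.24531438×0.6920 = 0.305180
  M+8: 0.24531438×0.3080 = 0.075557
Scale to base peak (0.385170) = 100: 9.4 : 51.4 : 100.0 : 79.2 : 19.6

9.4 : 51.4 : 100.0 : 79.2 : 19.6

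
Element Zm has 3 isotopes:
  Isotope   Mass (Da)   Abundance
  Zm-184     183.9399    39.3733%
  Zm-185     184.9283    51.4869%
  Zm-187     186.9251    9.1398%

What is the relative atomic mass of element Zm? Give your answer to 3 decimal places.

Average mass = Σ (abundance × isotope mass) = 0.393733 × 183.9399 + 0.514869 × 184.9283 + 0.091398 × 186.9251
= 72.42321 + 95.21385 + 17.08458 = 184.72164 Da

184.722 Da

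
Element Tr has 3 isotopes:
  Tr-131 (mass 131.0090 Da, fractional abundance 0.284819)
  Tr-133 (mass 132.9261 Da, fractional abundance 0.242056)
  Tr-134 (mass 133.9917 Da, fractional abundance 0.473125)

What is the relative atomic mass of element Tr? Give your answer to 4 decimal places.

Ar = Σ fᵢ·mᵢ = 0.284819 × 131.0090 + 0.242056 × 132.9261 + 0.473125 × 133.9917
= 37.31385 + 32.17556 + 63.39482 = 132.88423 Da

132.8842 Da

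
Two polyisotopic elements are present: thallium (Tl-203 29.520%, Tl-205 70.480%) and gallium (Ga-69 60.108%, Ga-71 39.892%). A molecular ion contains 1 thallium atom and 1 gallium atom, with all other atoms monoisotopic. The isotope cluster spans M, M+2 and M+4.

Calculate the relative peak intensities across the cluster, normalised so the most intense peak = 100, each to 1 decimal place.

Thallium pattern (n=1): 0.2952 : 0.7048
Gallium pattern (n=1): 0.60108 : 0.39892
Convolve the two distributions (both contribute in 2-u steps):
  M: 0.2952×0.60108 = 0.177439
  M+2: 0.2952×0.39892 + 0.7048×0.60108 = 0.541402
  M+4: 0.7048×0.39892 = 0.281159
Scale to base peak (0.541402) = 100: 32.8 : 100.0 : 51.9

32.8 : 100.0 : 51.9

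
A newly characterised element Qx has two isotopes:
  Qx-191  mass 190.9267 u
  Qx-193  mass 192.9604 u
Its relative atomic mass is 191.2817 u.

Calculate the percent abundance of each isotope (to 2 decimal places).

Qx-191: 82.54%, Qx-193: 17.46%

With x = fraction of Qx-191 (so Qx-193 is 1 − x):
190.9267·x + 192.9604·(1 − x) = 191.2817
(190.9267 − 192.9604)·x = 191.2817 − 192.9604
x = -1.6787 / -2.0337 = 0.82544 → 82.54% Qx-191, 17.46% Qx-193.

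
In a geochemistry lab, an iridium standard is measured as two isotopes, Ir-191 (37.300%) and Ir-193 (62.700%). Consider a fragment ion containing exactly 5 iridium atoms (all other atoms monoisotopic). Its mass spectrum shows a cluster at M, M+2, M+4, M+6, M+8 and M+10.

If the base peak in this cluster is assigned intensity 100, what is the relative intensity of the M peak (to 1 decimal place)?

Binomial terms of (0.37300 + 0.62700)^5: M 0.0072, M+2 0.0607, M+4 0.2040, M+6 0.3429, M+8 0.2882, M+10 0.0969 → M+6 is the base peak.
P(M+6) = C(5,3) × 0.37300^2 × 0.62700^3 = 10 × 0.139129 × 0.24649188 = 0.342942 (base)
P(M) = C(5,0) × 0.37300^5 × 0.62700^0 = 1 × 0.00722012 × 1.0000 = 0.007220
Relative intensity = 0.007220 / 0.342942 × 100 = 2.1

2.1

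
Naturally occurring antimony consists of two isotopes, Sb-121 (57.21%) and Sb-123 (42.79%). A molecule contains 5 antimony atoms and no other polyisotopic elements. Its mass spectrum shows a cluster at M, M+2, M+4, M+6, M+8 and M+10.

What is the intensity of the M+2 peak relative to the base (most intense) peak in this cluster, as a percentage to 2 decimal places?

(0.5721 + 0.4279)^5 gives M 0.0613, M+2 0.2292, M+4 0.3428, M+6 0.2564, M+8 0.0959, M+10 0.0143; the largest is M+4.
P(M+4) = C(5,2) × 0.5721^3 × 0.4279^2 = 10 × 0.18724742 × 0.18309841 = 0.342847 (base)
P(M+2) = C(5,1) × 0.5721^4 × 0.4279^1 = 5 × 0.10712425 × 0.4279 = 0.229192
Relative intensity = 0.229192 / 0.342847 × 100 = 66.85

66.85%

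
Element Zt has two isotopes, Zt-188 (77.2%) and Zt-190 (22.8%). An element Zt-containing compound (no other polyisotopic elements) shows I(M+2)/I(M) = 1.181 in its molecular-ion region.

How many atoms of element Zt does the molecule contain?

4

The M+2/M ratio from n Zt atoms is n · q/p = n · 0.228/0.772.
n = 1.181 × 0.772/0.228 = 4.00 ≈ 4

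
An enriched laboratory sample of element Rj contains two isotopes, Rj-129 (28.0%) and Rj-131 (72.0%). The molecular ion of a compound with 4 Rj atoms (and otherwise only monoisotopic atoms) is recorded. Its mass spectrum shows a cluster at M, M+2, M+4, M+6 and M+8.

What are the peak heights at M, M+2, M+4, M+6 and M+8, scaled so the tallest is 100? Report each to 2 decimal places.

Expanding (0.280 + 0.720)^4:
P(M) = 0.280^4 = 0.006147
P(M+2) = 4 × 0.280^3 × 0.720^1 = 0.063222
P(M+4) = 6 × 0.280^2 × 0.720^2 = 0.243855
P(M+6) = 4 × 0.280^1 × 0.720^3 = 0.418038
P(M+8) = 0.720^4 = 0.268739
The M+6 peak is largest (0.418038); scaling to 100 gives 1.47 : 15.12 : 58.33 : 100.00 : 64.29.

1.47 : 15.12 : 58.33 : 100.00 : 64.29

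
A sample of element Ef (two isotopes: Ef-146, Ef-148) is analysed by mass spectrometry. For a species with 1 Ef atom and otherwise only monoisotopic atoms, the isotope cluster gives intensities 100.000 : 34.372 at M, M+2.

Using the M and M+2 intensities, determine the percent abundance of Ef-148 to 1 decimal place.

25.6%

Write p for the Ef-146 fraction. I(M+2)/I(M) = [C(1,1)·p^0·(1−p)] / p^1 = 1·(1−p)/p = 34.372/100.000 = 0.3437
(1−p)/p = 0.3437/1 = 0.3437  ⇒  p = 1/(1 + 0.3437) = 0.7442
Ef-146: 74.4%, Ef-148: 25.6%.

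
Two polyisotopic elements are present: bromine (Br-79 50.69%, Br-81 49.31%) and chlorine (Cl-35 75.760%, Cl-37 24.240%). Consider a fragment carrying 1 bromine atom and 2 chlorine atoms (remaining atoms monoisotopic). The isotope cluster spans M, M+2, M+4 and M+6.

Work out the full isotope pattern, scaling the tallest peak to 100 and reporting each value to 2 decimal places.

62.01 : 100.00 : 44.95 : 6.18

Bromine pattern (n=1): 0.5069 : 0.4931
Chlorine pattern (n=2): 0.57395776 : 0.36728448 : 0.05875776
Convolve the two distributions (both contribute in 2-u steps):
  M: 0.5069×0.57395776 = 0.290939
  M+2: 0.5069×0.36728448 + 0.4931×0.57395776 = 0.469195
  M+4: 0.5069×0.05875776 + 0.4931×0.36728448 = 0.210892
  M+6: 0.4931×0.05875776 = 0.028973
Scale to base peak (0.469195) = 100: 62.01 : 100.00 : 44.95 : 6.18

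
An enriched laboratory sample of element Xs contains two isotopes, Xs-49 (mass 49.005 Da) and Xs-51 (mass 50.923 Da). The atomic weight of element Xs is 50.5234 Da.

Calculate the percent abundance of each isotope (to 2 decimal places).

Xs-49: 20.83%, Xs-51: 79.17%

Let x be the fractional abundance of Xs-49; then Xs-51 has abundance 1 − x.
49.005·x + 50.923·(1 − x) = 50.5234
(49.005 − 50.923)·x = 50.5234 − 50.923
x = -0.3996 / -1.918 = 0.20834 → 20.83% Xs-49, 79.17% Xs-51.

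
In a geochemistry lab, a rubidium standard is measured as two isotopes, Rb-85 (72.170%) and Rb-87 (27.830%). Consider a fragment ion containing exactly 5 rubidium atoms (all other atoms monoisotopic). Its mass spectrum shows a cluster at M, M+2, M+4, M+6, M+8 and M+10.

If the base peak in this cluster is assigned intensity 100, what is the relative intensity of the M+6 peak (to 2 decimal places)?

(0.72170 + 0.27830)^5 gives M 0.1958, M+2 0.3775, M+4 0.2911, M+6 0.1123, M+8 0.0216, M+10 0.0017; the largest is M+2.
P(M+2) = C(5,1) × 0.72170^4 × 0.27830^1 = 5 × 0.27128565 × 0.2783 = 0.377494 (base)
P(M+6) = C(5,3) × 0.72170^2 × 0.27830^3 = 10 × 0.52085089 × 0.02155458 = 0.112267
Relative intensity = 0.112267 / 0.377494 × 100 = 29.74

29.74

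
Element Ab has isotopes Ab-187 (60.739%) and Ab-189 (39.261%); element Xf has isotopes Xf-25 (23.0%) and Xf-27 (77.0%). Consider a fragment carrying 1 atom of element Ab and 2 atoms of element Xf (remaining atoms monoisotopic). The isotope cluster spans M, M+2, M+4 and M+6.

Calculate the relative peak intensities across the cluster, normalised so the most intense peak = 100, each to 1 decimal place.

Element Ab pattern (n=1): 0.60739 : 0.39261
Element Xf pattern (n=2): 0.0529 : 0.3542 : 0.5929
Convolve the two distributions (both contribute in 2-u steps):
  M: 0.60739×0.0529 = 0.032131
  M+2: 0.60739×0.3542 + 0.39261×0.0529 = 0.235907
  M+4: 0.60739×0.5929 + 0.39261×0.3542 = 0.499184
  M+6: 0.39261×0.5929 = 0.232778
Scale to base peak (0.499184) = 100: 6.4 : 47.3 : 100.0 : 46.6

6.4 : 47.3 : 100.0 : 46.6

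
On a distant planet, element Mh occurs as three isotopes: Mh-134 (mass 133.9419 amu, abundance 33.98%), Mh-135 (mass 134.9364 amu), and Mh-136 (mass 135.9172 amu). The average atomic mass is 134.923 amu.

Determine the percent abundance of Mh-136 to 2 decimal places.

Let x and y be the fractions of Mh-135 and Mh-136. Then x + y = 1 − 0.3398 = 0.6602 and 134.9364x + 135.9172y = 134.923 − 0.3398×133.9419 = 89.40954238.
Substituting: 134.9364x + 135.9172(0.6602 − x) = 89.40954238
(134.9364 − 135.9172)x = -0.32299306  ⇒  x = 0.32932, y = 0.33088
Mh-135: 32.93%, Mh-136: 33.09%.

33.09%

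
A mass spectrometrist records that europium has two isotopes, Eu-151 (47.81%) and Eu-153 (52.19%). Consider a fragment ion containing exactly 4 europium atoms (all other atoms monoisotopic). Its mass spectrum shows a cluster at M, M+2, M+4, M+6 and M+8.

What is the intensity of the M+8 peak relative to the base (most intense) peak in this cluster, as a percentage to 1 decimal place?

19.9%

Binomial terms of (0.4781 + 0.5219)^4: M 0.0522, M+2 0.2281, M+4 0.3736, M+6 0.2719, M+8 0.0742 → M+4 is the base peak.
P(M+4) = C(4,2) × 0.4781^2 × 0.5219^2 = 6 × 0.22857961 × 0.27237961 = 0.373563 (base)
P(M+8) = C(4,4) × 0.4781^0 × 0.5219^4 = 1 × 1.0000 × 0.07419065 = 0.074191
Relative intensity = 0.074191 / 0.373563 × 100 = 19.9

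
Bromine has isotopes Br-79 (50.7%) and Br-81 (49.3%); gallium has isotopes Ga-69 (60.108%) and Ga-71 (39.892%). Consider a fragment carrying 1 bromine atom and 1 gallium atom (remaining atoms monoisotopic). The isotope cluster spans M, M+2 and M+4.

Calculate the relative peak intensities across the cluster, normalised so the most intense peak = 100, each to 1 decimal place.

Bromine pattern (n=1): 0.5070 : 0.4930
Gallium pattern (n=1): 0.60108 : 0.39892
Convolve the two distributions (both contribute in 2-u steps):
  M: 0.5070×0.60108 = 0.304748
  M+2: 0.5070×0.39892 + 0.4930×0.60108 = 0.498585
  M+4: 0.4930×0.39892 = 0.196668
Scale to base peak (0.498585) = 100: 61.1 : 100.0 : 39.4

61.1 : 100.0 : 39.4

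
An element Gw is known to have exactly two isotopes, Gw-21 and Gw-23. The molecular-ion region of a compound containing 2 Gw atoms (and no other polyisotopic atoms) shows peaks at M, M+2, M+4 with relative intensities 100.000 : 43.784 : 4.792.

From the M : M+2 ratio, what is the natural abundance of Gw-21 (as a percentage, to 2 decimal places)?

If p is the fraction of Gw that is Gw-21, then I(M+2)/I(M) = [C(2,1)·p^1·(1−p)] / p^2 = 2·(1−p)/p = 43.784/100.000 = 0.4378
(1−p)/p = 0.4378/2 = 0.2189  ⇒  p = 1/(1 + 0.2189) = 0.8204
Gw-21: 82.04%, Gw-23: 17.96%.

82.04%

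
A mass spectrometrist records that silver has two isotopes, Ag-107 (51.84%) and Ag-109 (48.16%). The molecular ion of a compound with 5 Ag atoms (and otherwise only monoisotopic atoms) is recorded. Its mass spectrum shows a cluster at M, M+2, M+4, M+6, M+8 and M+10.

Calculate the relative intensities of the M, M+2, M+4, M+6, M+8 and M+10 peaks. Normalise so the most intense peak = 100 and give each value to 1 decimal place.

The 5 Ag atoms are independent, so intensities follow the terms of (0.5184 + 0.4816)^5.
P(M) = 0.5184^5 = 0.037439
P(M+2) = 5 × 0.5184^4 × 0.4816^1 = 0.173907
P(M+4) = 10 × 0.5184^3 × 0.4816^2 = 0.323123
P(M+6) = 10 × 0.5184^2 × 0.4816^3 = 0.300185
P(M+8) = 5 × 0.5184^1 × 0.4816^4 = 0.139438
P(M+10) = 0.4816^5 = 0.025908
The M+4 peak is largest (0.323123); scaling to 100 gives 11.6 : 53.8 : 100.0 : 92.9 : 43.2 : 8.0.

11.6 : 53.8 : 100.0 : 92.9 : 43.2 : 8.0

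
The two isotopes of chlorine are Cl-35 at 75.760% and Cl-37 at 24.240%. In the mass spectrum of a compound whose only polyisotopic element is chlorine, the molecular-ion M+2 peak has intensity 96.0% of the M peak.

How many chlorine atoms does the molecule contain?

3

With n Cl atoms, P(M+2)/P(M) = C(n,1)·p^(n−1)q / p^n = n·q/p = n · 0.24240/0.75760.
n = 0.960 × 0.75760/0.24240 = 3.00 ≈ 3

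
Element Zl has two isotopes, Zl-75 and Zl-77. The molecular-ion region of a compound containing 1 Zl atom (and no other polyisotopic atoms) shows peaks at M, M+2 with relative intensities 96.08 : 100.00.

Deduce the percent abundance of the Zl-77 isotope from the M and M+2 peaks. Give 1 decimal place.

If p is the fraction of Zl that is Zl-75, then I(M+2)/I(M) = [C(1,1)·p^0·(1−p)] / p^1 = 1·(1−p)/p = 100.00/96.08 = 1.0408
(1−p)/p = 1.0408/1 = 1.0408  ⇒  p = 1/(1 + 1.0408) = 0.4900
Zl-75: 49.0%, Zl-77: 51.0%.

51.0%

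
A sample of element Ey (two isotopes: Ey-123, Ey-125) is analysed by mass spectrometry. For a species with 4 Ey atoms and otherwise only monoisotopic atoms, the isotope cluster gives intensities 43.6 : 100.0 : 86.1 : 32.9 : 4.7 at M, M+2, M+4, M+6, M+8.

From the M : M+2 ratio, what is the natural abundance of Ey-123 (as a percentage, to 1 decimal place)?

Let p = fractional abundance of Ey-123. I(M+2)/I(M) = [C(4,1)·p^3·(1−p)] / p^4 = 4·(1−p)/p = 100.0/43.6 = 2.2936
(1−p)/p = 2.2936/4 = 0.5734  ⇒  p = 1/(1 + 0.5734) = 0.6356
Ey-123: 63.6%, Ey-125: 36.4%.

63.6%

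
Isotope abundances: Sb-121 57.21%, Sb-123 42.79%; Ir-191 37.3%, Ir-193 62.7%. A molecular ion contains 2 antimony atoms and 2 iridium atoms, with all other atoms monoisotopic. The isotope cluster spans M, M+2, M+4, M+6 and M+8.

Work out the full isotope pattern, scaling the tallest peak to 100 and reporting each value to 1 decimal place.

Antimony pattern (n=2): 0.32729841 : 0.48960318 : 0.18309841
Iridium pattern (n=2): 0.139129 : 0.467742 : 0.393129
Convolve the two distributions (both contribute in 2-u steps):
  M: 0.32729841×0.139129 = 0.045537
  M+2: 0.32729841×0.467742 + 0.48960318×0.139129 = 0.221209
  M+4: 0.32729841×0.393129 + 0.48960318×0.467742 + 0.18309841×0.139129 = 0.383153
  M+6: 0.48960318×0.393129 + 0.18309841×0.467742 = 0.278120
  M+8: 0.18309841×0.393129 = 0.071981
Scale to base peak (0.383153) = 100: 11.9 : 57.7 : 100.0 : 72.6 : 18.8

11.9 : 57.7 : 100.0 : 72.6 : 18.8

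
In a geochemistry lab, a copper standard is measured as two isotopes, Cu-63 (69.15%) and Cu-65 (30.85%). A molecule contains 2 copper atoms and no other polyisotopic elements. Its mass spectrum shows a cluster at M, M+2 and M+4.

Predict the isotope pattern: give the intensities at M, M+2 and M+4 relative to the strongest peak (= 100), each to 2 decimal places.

100.00 : 89.23 : 19.90

The 2 Cu atoms are independent, so intensities follow the terms of (0.6915 + 0.3085)^2.
P(M) = 0.6915^2 = 0.478172
P(M+2) = 2 × 0.6915^1 × 0.3085^1 = 0.426656
P(M+4) = 0.3085^2 = 0.095172
The M peak is largest (0.478172); scaling to 100 gives 100.00 : 89.23 : 19.90.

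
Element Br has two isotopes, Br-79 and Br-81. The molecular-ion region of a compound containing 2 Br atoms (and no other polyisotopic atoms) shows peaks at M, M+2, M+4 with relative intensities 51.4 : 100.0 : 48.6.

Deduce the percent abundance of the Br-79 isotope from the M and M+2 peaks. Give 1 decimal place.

Write p for the Br-79 fraction. I(M+2)/I(M) = [C(2,1)·p^1·(1−p)] / p^2 = 2·(1−p)/p = 100.0/51.4 = 1.9455
(1−p)/p = 1.9455/2 = 0.9728  ⇒  p = 1/(1 + 0.9728) = 0.5069
Br-79: 50.7%, Br-81: 49.3%.

50.7%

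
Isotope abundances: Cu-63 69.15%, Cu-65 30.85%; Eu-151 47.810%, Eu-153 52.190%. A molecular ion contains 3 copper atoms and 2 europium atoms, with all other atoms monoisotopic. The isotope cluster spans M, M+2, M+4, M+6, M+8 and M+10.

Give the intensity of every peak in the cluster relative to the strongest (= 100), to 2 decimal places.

Copper pattern (n=3): 0.33065611 : 0.44254842 : 0.19743483 : 0.02936064
Europium pattern (n=2): 0.22857961 : 0.49904078 : 0.27237961
Convolve the two distributions (both contribute in 2-u steps):
  M: 0.33065611×0.22857961 = 0.075581
  M+2: 0.33065611×0.49904078 + 0.44254842×0.22857961 = 0.266168
  M+4: 0.33065611×0.27237961 + 0.44254842×0.49904078 + 0.19743483×0.22857961 = 0.356043
  M+6: 0.44254842×0.27237961 + 0.19743483×0.49904078 + 0.02936064×0.22857961 = 0.225780
  M+8: 0.19743483×0.27237961 + 0.02936064×0.49904078 = 0.068429
  M+10: 0.02936064×0.27237961 = 0.007997
Scale to base peak (0.356043) = 100: 21.23 : 74.76 : 100.00 : 63.41 : 19.22 : 2.25

21.23 : 74.76 : 100.00 : 63.41 : 19.22 : 2.25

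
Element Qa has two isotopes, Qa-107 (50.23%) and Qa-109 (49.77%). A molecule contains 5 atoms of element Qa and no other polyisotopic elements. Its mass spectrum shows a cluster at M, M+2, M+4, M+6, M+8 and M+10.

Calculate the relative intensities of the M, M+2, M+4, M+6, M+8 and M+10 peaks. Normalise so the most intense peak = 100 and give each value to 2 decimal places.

10.19 : 50.46 : 100.00 : 99.08 : 49.09 : 9.73

Expanding (0.5023 + 0.4977)^5:
P(M) = 0.5023^5 = 0.031975
P(M+2) = 5 × 0.5023^4 × 0.4977^1 = 0.158413
P(M+4) = 10 × 0.5023^3 × 0.4977^2 = 0.313924
P(M+6) = 10 × 0.5023^2 × 0.4977^3 = 0.311049
P(M+8) = 5 × 0.5023^1 × 0.4977^4 = 0.154100
P(M+10) = 0.4977^5 = 0.030538
The M+4 peak is largest (0.313924); scaling to 100 gives 10.19 : 50.46 : 100.00 : 99.08 : 49.09 : 9.73.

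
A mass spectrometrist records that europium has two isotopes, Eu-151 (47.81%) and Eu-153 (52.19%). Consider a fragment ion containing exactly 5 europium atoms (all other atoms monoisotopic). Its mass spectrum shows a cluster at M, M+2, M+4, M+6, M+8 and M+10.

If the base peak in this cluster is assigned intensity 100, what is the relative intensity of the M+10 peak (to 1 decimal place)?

Binomial terms of (0.4781 + 0.5219)^5: M 0.0250, M+2 0.1363, M+4 0.2977, M+6 0.3249, M+8 0.1774, M+10 0.0387 → M+6 is the base peak.
P(M+6) = C(5,3) × 0.4781^2 × 0.5219^3 = 10 × 0.22857961 × 0.14215492 = 0.324937 (base)
P(M+10) = C(5,5) × 0.4781^0 × 0.5219^5 = 1 × 1.0000 × 0.0387201 = 0.038720
Relative intensity = 0.038720 / 0.324937 × 100 = 11.9

11.9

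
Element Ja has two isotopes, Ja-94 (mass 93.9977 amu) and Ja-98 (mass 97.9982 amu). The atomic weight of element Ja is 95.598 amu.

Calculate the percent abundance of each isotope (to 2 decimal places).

Ja-94: 60.00%, Ja-98: 40.00%

Writing the weighted mean with unknown fraction x of Ja-94:
93.9977·x + 97.9982·(1 − x) = 95.598
(93.9977 − 97.9982)·x = 95.598 − 97.9982
x = -2.4002 / -4.0005 = 0.59998 → 60.00% Ja-94, 40.00% Ja-98.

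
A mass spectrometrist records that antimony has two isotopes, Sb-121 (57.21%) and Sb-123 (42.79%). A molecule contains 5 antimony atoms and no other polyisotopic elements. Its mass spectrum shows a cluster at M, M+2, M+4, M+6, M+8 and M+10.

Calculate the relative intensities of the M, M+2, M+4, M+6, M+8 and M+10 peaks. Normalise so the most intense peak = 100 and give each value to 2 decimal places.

17.88 : 66.85 : 100.00 : 74.79 : 27.97 : 4.18

The 5 Sb atoms are independent, so intensities follow the terms of (0.5721 + 0.4279)^5.
P(M) = 0.5721^5 = 0.061286
P(M+2) = 5 × 0.5721^4 × 0.4279^1 = 0.229192
P(M+4) = 10 × 0.5721^3 × 0.4279^2 = 0.342847
P(M+6) = 10 × 0.5721^2 × 0.4279^3 = 0.256431
P(M+8) = 5 × 0.5721^1 × 0.4279^4 = 0.095898
P(M+10) = 0.4279^5 = 0.014345
The M+4 peak is largest (0.342847); scaling to 100 gives 17.88 : 66.85 : 100.00 : 74.79 : 27.97 : 4.18.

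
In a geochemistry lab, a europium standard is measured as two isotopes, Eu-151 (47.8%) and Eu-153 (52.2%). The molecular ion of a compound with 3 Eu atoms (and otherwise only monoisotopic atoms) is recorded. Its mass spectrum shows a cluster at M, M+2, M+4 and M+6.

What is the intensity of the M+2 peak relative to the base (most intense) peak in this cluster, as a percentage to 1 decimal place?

91.6%

Binomial terms of (0.478 + 0.522)^3: M 0.1092, M+2 0.3578, M+4 0.3907, M+6 0.1422 → M+4 is the base peak.
P(M+4) = C(3,2) × 0.478^1 × 0.522^2 = 3 × 0.4780 × 0.272484 = 0.390742 (base)
P(M+2) = C(3,1) × 0.478^2 × 0.522^1 = 3 × 0.228484 × 0.5220 = 0.357806
Relative intensity = 0.357806 / 0.390742 × 100 = 91.6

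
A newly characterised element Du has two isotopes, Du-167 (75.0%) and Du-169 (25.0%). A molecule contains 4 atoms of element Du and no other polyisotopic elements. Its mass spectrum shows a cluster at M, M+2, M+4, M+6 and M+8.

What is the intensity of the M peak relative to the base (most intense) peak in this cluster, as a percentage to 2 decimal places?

(0.750 + 0.250)^4 gives M 0.3164, M+2 0.4219, M+4 0.2109, M+6 0.0469, M+8 0.0039; the largest is M+2.
P(M+2) = C(4,1) × 0.750^3 × 0.250^1 = 4 × 0.421875 × 0.2500 = 0.421875 (base)
P(M) = C(4,0) × 0.750^4 × 0.250^0 = 1 × 0.31640625 × 1.0000 = 0.316406
Relative intensity = 0.316406 / 0.421875 × 100 = 75.00

75.00%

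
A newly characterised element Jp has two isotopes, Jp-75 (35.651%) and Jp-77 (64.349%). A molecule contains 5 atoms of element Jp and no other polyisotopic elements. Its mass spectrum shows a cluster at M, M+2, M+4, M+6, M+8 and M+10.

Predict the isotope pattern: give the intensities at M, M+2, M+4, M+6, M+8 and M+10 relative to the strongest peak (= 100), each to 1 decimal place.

Expanding (0.35651 + 0.64349)^5:
P(M) = 0.35651^5 = 0.005759
P(M+2) = 5 × 0.35651^4 × 0.64349^1 = 0.051975
P(M+4) = 10 × 0.35651^3 × 0.64349^2 = 0.187628
P(M+6) = 10 × 0.35651^2 × 0.64349^3 = 0.338664
P(M+8) = 5 × 0.35651^1 × 0.64349^4 = 0.305639
P(M+10) = 0.64349^5 = 0.110334
The M+6 peak is largest (0.338664); scaling to 100 gives 1.7 : 15.3 : 55.4 : 100.0 : 90.2 : 32.6.

1.7 : 15.3 : 55.4 : 100.0 : 90.2 : 32.6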